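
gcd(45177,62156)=1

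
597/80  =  7 + 37/80 = 7.46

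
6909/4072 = 6909/4072 = 1.70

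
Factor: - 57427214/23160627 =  -2^1*3^( - 3)*7^( - 1 )*13^2*31^( - 1)*  59^ (-1)*67^( - 1)*71^1*2393^1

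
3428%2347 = 1081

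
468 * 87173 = 40796964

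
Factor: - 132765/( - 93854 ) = 2^(- 1 )*3^1*5^1*53^1*281^ (- 1)= 795/562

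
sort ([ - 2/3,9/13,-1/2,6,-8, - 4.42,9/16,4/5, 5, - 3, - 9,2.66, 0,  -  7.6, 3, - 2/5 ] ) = [-9,  -  8,-7.6,-4.42, - 3,-2/3,-1/2, - 2/5,  0, 9/16, 9/13, 4/5, 2.66,3, 5,6]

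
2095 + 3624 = 5719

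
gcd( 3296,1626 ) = 2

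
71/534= 71/534 =0.13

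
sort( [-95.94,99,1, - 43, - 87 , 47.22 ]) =[ - 95.94,  -  87, - 43, 1,47.22, 99]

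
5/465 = 1/93 = 0.01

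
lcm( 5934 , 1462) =100878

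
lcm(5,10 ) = 10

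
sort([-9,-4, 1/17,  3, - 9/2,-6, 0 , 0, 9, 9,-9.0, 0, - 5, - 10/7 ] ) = [-9, - 9.0, - 6, - 5,-9/2,-4,- 10/7, 0 , 0, 0, 1/17, 3, 9, 9]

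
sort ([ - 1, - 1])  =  [-1,-1]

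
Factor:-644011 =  - 17^1*43^1 * 881^1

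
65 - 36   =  29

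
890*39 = 34710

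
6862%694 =616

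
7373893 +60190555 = 67564448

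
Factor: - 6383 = - 13^1*491^1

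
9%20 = 9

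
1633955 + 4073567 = 5707522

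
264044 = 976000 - 711956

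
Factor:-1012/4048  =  - 2^( - 2 ) = - 1/4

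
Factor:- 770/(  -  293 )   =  2^1*5^1*7^1 * 11^1*293^( -1)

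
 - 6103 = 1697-7800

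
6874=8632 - 1758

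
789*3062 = 2415918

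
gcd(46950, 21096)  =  6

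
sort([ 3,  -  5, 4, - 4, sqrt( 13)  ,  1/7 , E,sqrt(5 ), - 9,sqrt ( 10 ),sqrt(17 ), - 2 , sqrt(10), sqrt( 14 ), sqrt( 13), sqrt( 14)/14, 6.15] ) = [ - 9, - 5, - 4, - 2,1/7, sqrt( 14 ) /14,sqrt( 5 ), E,  3,sqrt(10 ), sqrt ( 10 ), sqrt(13), sqrt ( 13), sqrt( 14),  4, sqrt(17 ), 6.15]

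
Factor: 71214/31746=37^(  -  1 )*83^1 = 83/37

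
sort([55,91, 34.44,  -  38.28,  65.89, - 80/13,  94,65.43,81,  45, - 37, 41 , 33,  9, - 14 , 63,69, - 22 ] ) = [ - 38.28, - 37, - 22, - 14, - 80/13,9 , 33,  34.44, 41,  45, 55, 63,  65.43, 65.89 , 69, 81, 91, 94] 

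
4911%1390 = 741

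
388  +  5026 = 5414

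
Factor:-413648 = -2^4 *103^1*251^1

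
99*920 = 91080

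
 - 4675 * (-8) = 37400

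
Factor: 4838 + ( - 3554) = 1284 = 2^2*3^1*107^1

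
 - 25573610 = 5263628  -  30837238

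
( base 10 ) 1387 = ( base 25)25c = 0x56b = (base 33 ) 191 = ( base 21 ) 331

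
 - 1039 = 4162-5201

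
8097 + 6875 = 14972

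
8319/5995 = 1  +  2324/5995 = 1.39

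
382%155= 72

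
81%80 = 1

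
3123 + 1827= 4950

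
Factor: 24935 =5^1*4987^1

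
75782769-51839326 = 23943443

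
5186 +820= 6006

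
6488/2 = 3244 = 3244.00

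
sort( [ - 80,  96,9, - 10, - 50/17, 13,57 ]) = [ - 80, - 10, - 50/17, 9, 13,57 , 96 ]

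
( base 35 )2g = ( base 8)126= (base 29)2S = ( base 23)3H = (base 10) 86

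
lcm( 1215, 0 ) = 0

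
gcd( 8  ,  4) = 4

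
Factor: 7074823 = 7^1*23^1*43943^1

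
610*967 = 589870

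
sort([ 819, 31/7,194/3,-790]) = [-790, 31/7, 194/3, 819]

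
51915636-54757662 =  - 2842026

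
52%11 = 8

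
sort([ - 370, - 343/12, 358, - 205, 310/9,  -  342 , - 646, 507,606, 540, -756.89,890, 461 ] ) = [ - 756.89,- 646, - 370, -342, - 205, - 343/12,  310/9,358,461, 507, 540, 606, 890] 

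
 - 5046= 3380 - 8426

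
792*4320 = 3421440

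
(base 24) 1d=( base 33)14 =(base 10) 37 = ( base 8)45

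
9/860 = 9/860 = 0.01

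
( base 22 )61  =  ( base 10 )133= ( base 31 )49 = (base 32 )45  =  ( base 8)205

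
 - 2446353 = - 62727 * 39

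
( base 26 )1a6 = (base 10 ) 942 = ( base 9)1256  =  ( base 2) 1110101110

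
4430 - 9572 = - 5142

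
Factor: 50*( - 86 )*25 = - 2^2*5^4*43^1 = -  107500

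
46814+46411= 93225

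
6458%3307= 3151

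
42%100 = 42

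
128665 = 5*25733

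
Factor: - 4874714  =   - 2^1*13^1 *433^2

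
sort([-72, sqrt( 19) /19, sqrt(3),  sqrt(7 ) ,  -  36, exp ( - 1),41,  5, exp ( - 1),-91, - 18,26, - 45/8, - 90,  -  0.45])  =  [ - 91, - 90, - 72,  -  36,-18, - 45/8, - 0.45,sqrt( 19)/19,exp( - 1), exp(  -  1),sqrt( 3),sqrt( 7), 5, 26,  41]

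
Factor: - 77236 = -2^2*19309^1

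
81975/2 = 40987 + 1/2  =  40987.50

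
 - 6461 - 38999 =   -  45460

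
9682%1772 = 822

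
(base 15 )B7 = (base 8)254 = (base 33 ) 57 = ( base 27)6A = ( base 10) 172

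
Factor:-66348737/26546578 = -2^( - 1)*7^1 * 13^1*59^( - 1 ) * 127^1*367^ (-1)*613^ (-1)*5741^1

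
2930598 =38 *77121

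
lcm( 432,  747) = 35856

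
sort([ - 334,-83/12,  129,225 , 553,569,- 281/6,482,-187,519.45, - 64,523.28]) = [ - 334, - 187, - 64, - 281/6, - 83/12,  129, 225, 482, 519.45 , 523.28, 553,569]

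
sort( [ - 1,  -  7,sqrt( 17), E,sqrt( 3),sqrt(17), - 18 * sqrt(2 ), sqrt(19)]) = [-18*sqrt ( 2 ), - 7, - 1,sqrt( 3 ), E , sqrt( 17 ), sqrt( 17 ), sqrt( 19 )]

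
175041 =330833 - 155792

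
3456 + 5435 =8891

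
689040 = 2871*240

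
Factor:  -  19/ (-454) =2^( - 1 )*19^1*227^ ( - 1 )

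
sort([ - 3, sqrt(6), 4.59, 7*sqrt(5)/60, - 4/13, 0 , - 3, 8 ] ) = [ - 3, - 3, - 4/13,0, 7 * sqrt(5) /60,sqrt(6 ),4.59,8 ] 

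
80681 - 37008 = 43673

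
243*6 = 1458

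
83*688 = 57104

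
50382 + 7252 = 57634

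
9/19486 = 9/19486= 0.00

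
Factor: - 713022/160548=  - 2^(-1)*17^( - 1)*151^1=-  151/34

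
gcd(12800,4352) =256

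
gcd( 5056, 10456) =8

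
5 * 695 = 3475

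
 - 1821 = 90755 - 92576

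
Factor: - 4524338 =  - 2^1 * 7^1*13^1*24859^1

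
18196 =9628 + 8568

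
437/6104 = 437/6104 =0.07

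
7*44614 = 312298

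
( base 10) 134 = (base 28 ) 4m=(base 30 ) 4e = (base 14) 98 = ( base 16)86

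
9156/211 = 43 + 83/211 = 43.39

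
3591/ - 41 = - 88 + 17/41 = -87.59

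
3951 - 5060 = - 1109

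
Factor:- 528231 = -3^1 * 11^1*16007^1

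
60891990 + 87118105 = 148010095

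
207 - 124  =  83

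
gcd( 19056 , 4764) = 4764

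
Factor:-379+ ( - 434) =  - 3^1 * 271^1 = - 813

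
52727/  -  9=  -  52727/9=- 5858.56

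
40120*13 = 521560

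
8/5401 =8/5401 =0.00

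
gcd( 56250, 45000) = 11250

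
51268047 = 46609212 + 4658835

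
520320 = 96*5420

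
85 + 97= 182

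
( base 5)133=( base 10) 43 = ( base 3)1121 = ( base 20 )23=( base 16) 2b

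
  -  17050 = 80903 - 97953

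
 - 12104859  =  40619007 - 52723866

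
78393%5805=2928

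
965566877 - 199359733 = 766207144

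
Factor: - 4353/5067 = - 1451/1689 = - 3^(-1) * 563^( - 1 )*1451^1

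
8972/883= 10 + 142/883 = 10.16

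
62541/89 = 62541/89  =  702.71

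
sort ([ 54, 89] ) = [54, 89]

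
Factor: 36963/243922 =2^( - 1 )*3^3 * 7^ ( - 2 )*  19^( - 1 )*37^2 * 131^( - 1 ) 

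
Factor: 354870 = 2^1*3^2 *5^1*3943^1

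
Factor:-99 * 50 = -4950 =- 2^1*3^2*5^2*11^1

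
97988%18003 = 7973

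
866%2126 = 866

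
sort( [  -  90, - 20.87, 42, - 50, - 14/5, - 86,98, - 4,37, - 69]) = [ - 90, - 86,  -  69 , - 50, - 20.87, - 4, -14/5,37, 42, 98]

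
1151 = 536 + 615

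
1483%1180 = 303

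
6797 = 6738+59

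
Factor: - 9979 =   -  17^1*587^1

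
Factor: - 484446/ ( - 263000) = 921/500= 2^( - 2 )*3^1*5^( - 3 ) *307^1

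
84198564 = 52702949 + 31495615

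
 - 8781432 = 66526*( - 132)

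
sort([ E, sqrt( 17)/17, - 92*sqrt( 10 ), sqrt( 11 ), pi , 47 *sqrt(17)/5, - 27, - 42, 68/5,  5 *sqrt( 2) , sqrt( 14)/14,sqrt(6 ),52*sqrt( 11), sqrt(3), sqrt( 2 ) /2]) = [- 92 * sqrt ( 10), - 42, - 27, sqrt( 17 )/17, sqrt( 14)/14, sqrt (2)/2,sqrt( 3 ) , sqrt ( 6), E, pi, sqrt( 11),5 *sqrt(2) , 68/5, 47 * sqrt(17)/5, 52*sqrt(11 )] 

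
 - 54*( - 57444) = 3101976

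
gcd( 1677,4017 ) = 39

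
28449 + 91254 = 119703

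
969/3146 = 969/3146 = 0.31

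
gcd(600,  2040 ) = 120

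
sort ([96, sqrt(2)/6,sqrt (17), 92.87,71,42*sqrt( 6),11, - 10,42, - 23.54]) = [-23.54,-10,sqrt( 2 ) /6,sqrt(17), 11  ,  42, 71,92.87, 96,42*sqrt(6)]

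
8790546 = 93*94522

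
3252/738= 4 + 50/123  =  4.41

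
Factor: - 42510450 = - 2^1 * 3^1*5^2 * 283403^1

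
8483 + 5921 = 14404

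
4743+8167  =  12910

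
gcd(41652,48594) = 6942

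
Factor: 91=7^1*13^1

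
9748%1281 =781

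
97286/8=48643/4 = 12160.75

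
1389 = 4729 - 3340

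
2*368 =736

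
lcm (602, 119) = 10234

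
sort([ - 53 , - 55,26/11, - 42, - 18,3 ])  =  [ - 55, - 53, - 42,-18,26/11,3 ] 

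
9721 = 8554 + 1167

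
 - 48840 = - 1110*44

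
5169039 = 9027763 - 3858724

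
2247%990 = 267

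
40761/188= 40761/188 = 216.81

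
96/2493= 32/831 = 0.04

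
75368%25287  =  24794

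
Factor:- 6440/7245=- 2^3*3^ ( - 2 ) = - 8/9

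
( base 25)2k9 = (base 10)1759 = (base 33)1ka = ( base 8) 3337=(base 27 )2B4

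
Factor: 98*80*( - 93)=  - 729120 = - 2^5*3^1*5^1*7^2*31^1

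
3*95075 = 285225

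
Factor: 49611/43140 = 23/20 = 2^( - 2 )*5^ ( - 1)*23^1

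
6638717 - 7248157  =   - 609440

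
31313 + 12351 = 43664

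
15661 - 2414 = 13247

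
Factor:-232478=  - 2^1*116239^1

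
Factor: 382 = 2^1 * 191^1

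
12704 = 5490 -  - 7214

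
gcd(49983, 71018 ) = 1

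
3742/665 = 5  +  417/665 =5.63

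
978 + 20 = 998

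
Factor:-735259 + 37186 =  - 3^1*23^1*67^1*151^1 = -  698073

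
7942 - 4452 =3490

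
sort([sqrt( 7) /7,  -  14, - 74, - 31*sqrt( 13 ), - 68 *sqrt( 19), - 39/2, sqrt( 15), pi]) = [ -68*sqrt( 19), - 31 * sqrt( 13), - 74, - 39/2, -14, sqrt( 7) /7,pi, sqrt( 15)]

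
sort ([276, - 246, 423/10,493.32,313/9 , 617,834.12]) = [-246,313/9, 423/10,276 , 493.32, 617, 834.12 ] 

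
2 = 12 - 10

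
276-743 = - 467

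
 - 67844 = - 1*67844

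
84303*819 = 69044157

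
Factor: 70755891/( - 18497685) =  - 5^(- 1 ) * 127^1*185711^1*1233179^( - 1) = - 23585297/6165895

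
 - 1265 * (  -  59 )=74635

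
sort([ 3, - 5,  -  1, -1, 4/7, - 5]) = [ - 5, - 5, - 1, - 1,  4/7,3 ]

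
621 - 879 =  -258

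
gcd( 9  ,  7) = 1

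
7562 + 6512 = 14074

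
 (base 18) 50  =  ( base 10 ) 90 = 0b1011010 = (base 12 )76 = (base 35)2K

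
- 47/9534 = -47/9534 = - 0.00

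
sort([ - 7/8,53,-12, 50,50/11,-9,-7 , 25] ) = [-12,- 9, - 7, - 7/8,50/11,25, 50,53] 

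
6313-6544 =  - 231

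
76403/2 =76403/2 = 38201.50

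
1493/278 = 1493/278 = 5.37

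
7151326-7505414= - 354088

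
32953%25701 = 7252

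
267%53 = 2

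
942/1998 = 157/333 = 0.47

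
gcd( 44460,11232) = 468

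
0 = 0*548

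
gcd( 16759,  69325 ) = 1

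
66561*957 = 63698877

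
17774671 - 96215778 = - 78441107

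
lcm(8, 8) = 8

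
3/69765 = 1/23255 = 0.00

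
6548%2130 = 158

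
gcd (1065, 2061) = 3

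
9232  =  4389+4843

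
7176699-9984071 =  - 2807372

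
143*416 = 59488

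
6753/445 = 6753/445 = 15.18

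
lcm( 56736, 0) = 0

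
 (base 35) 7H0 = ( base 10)9170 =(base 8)21722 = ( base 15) 2AB5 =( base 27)cfh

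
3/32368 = 3/32368 =0.00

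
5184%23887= 5184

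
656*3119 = 2046064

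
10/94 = 5/47  =  0.11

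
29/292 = 29/292=0.10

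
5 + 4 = 9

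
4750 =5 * 950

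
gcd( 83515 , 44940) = 5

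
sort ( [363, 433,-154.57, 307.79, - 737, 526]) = [-737,  -  154.57,  307.79, 363,433, 526]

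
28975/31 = 28975/31 = 934.68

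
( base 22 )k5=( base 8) 675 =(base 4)12331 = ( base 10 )445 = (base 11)375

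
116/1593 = 116/1593=0.07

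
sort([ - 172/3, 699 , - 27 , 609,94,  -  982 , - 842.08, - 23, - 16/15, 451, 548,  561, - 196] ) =[ - 982, - 842.08,  -  196, - 172/3,-27, - 23, - 16/15, 94,451, 548,561, 609,699 ]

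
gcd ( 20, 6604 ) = 4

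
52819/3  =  52819/3 = 17606.33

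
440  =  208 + 232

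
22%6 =4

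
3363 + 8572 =11935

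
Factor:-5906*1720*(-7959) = 2^4*3^1 * 5^1*7^1*43^1*379^1*2953^1 = 80850068880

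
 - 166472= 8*( - 20809 ) 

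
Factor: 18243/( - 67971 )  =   - 3^1 * 139^ ( - 1 )*163^(-1) * 2027^1 = - 6081/22657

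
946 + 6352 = 7298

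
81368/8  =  10171 = 10171.00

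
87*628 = 54636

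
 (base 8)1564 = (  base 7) 2402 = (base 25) 1a9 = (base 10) 884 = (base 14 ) 472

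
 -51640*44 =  - 2272160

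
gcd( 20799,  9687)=3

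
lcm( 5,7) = 35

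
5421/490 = 5421/490= 11.06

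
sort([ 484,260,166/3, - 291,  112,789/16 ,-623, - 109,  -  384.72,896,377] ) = [ - 623, - 384.72,  -  291, - 109,789/16,  166/3, 112,260,377,484,896]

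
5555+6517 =12072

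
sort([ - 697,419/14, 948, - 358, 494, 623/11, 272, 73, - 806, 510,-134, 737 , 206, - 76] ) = [ - 806, - 697,-358, - 134, - 76, 419/14, 623/11,  73, 206, 272, 494, 510,  737, 948]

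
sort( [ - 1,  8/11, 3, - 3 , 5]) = [ - 3, - 1,8/11, 3, 5]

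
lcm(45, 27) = 135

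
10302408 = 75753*136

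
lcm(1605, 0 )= 0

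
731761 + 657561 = 1389322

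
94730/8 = 11841 + 1/4= 11841.25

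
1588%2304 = 1588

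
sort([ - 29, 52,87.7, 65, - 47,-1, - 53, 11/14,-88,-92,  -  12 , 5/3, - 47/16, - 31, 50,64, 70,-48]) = [ - 92,  -  88, -53,-48,-47, - 31, - 29, -12,-47/16, - 1, 11/14, 5/3, 50, 52, 64, 65,70, 87.7 ]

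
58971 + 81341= 140312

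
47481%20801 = 5879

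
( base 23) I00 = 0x2532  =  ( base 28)c42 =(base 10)9522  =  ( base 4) 2110302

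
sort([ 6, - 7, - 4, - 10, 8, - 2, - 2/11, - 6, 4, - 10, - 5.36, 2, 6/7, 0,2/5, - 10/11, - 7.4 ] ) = [ - 10  , - 10, - 7.4, - 7, - 6, - 5.36, - 4, - 2, - 10/11, -2/11,0,2/5,6/7,  2, 4, 6,8 ]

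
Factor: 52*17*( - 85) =-2^2*5^1*13^1 * 17^2 = -75140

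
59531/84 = 708 + 59/84=708.70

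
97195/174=97195/174 = 558.59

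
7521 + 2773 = 10294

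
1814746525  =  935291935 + 879454590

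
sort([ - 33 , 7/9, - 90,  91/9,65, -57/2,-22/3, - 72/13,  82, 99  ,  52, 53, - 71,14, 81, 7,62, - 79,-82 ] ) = [ - 90,-82,-79,-71, - 33, - 57/2,-22/3, - 72/13,7/9, 7,91/9,14,52,  53, 62, 65, 81,82,99] 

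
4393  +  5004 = 9397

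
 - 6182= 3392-9574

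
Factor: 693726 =2^1* 3^1*11^1*23^1*457^1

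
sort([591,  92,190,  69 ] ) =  [69, 92,  190, 591 ]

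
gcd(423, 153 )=9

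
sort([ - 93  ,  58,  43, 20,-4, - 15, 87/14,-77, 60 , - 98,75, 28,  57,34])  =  [ - 98,-93,-77 , -15  , - 4,87/14,20,  28,34 , 43,57 , 58,  60, 75]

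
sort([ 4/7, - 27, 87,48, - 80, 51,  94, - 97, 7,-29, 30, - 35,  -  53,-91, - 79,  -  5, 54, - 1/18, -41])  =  [ - 97 ,-91,-80, - 79,-53,-41,-35, - 29, - 27, - 5, - 1/18,4/7,7, 30,48,51 , 54,87,  94 ]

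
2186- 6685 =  - 4499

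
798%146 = 68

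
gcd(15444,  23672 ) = 44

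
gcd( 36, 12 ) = 12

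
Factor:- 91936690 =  - 2^1*5^1 * 9193669^1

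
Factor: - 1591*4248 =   -  6758568 = - 2^3*3^2*37^1 * 43^1*59^1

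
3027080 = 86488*35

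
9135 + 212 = 9347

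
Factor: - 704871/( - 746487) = 7^(-1)*41^( - 1) * 271^1  =  271/287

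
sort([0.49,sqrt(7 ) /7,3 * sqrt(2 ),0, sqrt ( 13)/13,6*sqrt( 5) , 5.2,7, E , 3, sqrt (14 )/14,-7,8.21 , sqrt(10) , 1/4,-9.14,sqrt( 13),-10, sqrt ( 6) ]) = [-10,-9.14, - 7 , 0,  1/4,  sqrt( 14)/14,sqrt ( 13)/13 , sqrt ( 7 )/7 , 0.49,sqrt( 6), E,3,sqrt( 10 ), sqrt(13 ),3*sqrt( 2),  5.2,  7, 8.21,6*sqrt(5) ]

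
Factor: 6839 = 7^1*977^1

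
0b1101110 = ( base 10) 110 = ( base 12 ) 92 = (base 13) 86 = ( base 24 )4e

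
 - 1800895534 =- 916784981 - 884110553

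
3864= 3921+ - 57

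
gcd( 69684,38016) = 12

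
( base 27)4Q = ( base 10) 134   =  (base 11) 112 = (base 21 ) 68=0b10000110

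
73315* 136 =9970840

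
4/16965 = 4/16965=   0.00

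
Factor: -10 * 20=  - 200 = - 2^3 * 5^2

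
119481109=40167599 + 79313510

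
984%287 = 123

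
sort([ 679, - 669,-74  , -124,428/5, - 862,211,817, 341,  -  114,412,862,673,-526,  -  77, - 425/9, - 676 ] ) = [ - 862, - 676, - 669 , - 526, - 124, - 114, - 77, - 74,  -  425/9,428/5, 211, 341,412, 673,  679, 817,862]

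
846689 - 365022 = 481667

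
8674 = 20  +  8654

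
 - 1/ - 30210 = 1/30210 = 0.00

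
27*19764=533628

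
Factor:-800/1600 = -2^(-1 )= -1/2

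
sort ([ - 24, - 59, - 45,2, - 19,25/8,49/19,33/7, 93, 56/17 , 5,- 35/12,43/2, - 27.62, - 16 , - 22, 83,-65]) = [ - 65, - 59, - 45, - 27.62, - 24, - 22,-19, - 16,-35/12,2, 49/19,25/8,  56/17,33/7, 5 , 43/2,83,93 ]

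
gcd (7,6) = 1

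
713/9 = 713/9 = 79.22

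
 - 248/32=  - 8+ 1/4 = -7.75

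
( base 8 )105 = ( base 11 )63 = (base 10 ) 69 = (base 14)4d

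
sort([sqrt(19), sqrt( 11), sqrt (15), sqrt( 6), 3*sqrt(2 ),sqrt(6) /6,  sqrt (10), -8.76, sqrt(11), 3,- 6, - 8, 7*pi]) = [-8.76, - 8, - 6, sqrt( 6)/6, sqrt ( 6 ), 3,  sqrt (10) , sqrt(11),  sqrt(11),sqrt( 15), 3*sqrt( 2),sqrt( 19),7*pi ]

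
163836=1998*82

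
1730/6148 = 865/3074 = 0.28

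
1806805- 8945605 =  - 7138800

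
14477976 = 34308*422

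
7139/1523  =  7139/1523 = 4.69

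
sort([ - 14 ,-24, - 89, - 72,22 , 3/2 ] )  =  [ - 89,  -  72, - 24, -14 , 3/2, 22 ]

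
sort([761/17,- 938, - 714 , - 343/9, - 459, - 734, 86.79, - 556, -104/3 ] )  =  [- 938, - 734, -714  , - 556, - 459, - 343/9, - 104/3, 761/17,86.79] 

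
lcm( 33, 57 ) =627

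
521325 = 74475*7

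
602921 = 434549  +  168372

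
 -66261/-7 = 66261/7 = 9465.86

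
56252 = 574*98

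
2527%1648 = 879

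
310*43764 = 13566840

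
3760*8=30080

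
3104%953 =245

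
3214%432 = 190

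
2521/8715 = 2521/8715  =  0.29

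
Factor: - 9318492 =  - 2^2*3^2*258847^1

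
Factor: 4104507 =3^1*11^1*61^1*2039^1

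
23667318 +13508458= 37175776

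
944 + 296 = 1240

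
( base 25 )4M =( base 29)46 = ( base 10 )122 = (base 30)42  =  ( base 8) 172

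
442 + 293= 735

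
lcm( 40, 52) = 520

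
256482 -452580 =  - 196098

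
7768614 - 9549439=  - 1780825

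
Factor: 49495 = 5^1*19^1*521^1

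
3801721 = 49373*77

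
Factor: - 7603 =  - 7603^1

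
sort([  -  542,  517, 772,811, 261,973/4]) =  [ - 542,973/4, 261,517,772, 811]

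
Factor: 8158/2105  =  2^1*5^( - 1)*421^(-1 ) * 4079^1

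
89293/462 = 193  +  127/462 = 193.27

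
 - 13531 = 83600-97131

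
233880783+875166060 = 1109046843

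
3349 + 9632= 12981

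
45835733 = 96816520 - 50980787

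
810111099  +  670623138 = 1480734237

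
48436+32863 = 81299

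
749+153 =902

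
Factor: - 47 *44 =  - 2^2*11^1*47^1=- 2068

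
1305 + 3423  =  4728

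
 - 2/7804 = -1 + 3901/3902 = -0.00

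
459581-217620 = 241961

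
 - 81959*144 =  - 11802096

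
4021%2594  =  1427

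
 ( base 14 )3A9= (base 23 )191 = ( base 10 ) 737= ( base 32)N1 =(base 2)1011100001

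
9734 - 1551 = 8183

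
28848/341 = 28848/341 = 84.60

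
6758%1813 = 1319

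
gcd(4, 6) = 2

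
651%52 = 27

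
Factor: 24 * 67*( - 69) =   -  2^3*3^2*23^1*67^1  =  -110952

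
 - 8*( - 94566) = 756528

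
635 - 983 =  - 348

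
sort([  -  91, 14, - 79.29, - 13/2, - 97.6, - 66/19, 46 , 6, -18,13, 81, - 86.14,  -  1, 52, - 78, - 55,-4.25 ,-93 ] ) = [ - 97.6, - 93, - 91, - 86.14, - 79.29,-78, - 55,-18, - 13/2 ,- 4.25, - 66/19, - 1,6, 13,14,46, 52, 81 ]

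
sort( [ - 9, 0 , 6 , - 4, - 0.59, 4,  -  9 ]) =[ - 9, - 9,-4, - 0.59 , 0,4, 6 ]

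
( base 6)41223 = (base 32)5bf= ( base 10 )5487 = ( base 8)12557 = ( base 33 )519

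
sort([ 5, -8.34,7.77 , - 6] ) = [ - 8.34, - 6,5, 7.77]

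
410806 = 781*526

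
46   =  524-478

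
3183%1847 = 1336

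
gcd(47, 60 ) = 1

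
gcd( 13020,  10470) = 30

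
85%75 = 10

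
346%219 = 127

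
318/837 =106/279 = 0.38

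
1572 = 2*786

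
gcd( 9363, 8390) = 1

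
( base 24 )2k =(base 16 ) 44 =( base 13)53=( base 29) 2a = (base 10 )68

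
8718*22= 191796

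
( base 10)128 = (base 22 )5I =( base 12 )A8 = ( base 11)107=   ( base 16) 80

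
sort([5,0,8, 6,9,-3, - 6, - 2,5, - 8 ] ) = [ - 8 , - 6, - 3,-2,0, 5  ,  5,  6,8,9 ] 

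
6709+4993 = 11702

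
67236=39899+27337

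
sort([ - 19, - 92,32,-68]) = [ -92,-68,-19 , 32]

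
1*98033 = 98033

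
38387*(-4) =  - 153548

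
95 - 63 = 32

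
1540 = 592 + 948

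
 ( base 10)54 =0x36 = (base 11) 4A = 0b110110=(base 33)1l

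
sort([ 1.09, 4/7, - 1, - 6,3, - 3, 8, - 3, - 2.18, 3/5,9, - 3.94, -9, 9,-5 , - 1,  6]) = [ - 9,-6,  -  5, - 3.94,-3, - 3,-2.18, - 1, - 1,4/7,3/5, 1.09,3, 6,  8, 9, 9]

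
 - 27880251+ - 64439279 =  - 92319530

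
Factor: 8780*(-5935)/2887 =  - 52109300/2887 = - 2^2*5^2*439^1*1187^1*2887^(-1 ) 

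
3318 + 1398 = 4716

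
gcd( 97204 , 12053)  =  1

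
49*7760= 380240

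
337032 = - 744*(-453 ) 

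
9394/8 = 1174 +1/4=   1174.25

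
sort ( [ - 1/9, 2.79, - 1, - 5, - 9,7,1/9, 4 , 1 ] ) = [ - 9, - 5,  -  1, - 1/9, 1/9,1, 2.79,4,7]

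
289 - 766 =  - 477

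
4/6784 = 1/1696 = 0.00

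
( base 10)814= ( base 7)2242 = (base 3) 1010011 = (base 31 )q8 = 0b1100101110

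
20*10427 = 208540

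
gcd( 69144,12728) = 344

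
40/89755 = 8/17951  =  0.00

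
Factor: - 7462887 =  - 3^1*2487629^1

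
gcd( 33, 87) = 3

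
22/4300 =11/2150 = 0.01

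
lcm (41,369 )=369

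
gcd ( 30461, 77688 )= 83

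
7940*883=7011020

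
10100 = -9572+19672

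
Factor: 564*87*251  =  2^2*3^2*29^1*47^1*251^1 = 12316068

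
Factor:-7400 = -2^3*5^2*37^1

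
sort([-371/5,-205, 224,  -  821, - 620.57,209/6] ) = [-821,-620.57,-205 ,- 371/5,  209/6 , 224 ]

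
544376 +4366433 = 4910809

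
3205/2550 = 641/510 = 1.26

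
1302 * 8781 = 11432862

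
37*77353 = 2862061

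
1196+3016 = 4212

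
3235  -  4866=  -  1631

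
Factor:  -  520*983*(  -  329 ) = 2^3*5^1*7^1*13^1*47^1*983^1 = 168171640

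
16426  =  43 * 382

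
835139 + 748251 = 1583390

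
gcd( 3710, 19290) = 10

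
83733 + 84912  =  168645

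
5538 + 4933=10471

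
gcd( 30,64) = 2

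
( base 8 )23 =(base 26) j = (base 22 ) J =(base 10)19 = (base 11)18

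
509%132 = 113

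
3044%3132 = 3044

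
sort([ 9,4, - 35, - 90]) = [ - 90, - 35, 4,9]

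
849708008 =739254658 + 110453350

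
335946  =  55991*6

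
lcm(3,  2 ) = 6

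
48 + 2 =50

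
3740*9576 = 35814240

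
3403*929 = 3161387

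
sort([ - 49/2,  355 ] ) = [ - 49/2,355]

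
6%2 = 0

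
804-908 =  - 104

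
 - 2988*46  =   - 137448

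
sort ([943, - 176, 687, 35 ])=[ - 176, 35,687,943 ]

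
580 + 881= 1461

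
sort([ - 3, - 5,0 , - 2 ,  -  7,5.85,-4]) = [ -7, - 5,- 4, - 3, - 2,0, 5.85 ] 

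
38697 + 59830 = 98527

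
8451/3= 2817 = 2817.00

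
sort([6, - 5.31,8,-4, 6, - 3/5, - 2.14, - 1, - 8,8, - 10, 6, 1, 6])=[ - 10, - 8, - 5.31, - 4,- 2.14, - 1, - 3/5, 1, 6, 6,6, 6, 8,  8]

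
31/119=31/119 = 0.26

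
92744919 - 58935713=33809206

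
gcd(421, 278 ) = 1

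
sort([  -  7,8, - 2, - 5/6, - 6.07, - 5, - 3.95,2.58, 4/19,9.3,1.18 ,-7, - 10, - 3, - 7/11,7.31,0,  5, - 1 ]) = [ - 10, - 7,-7, - 6.07,  -  5,-3.95,  -  3, - 2, - 1, - 5/6, - 7/11,0,4/19,1.18,2.58,  5, 7.31,8, 9.3]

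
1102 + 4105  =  5207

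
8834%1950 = 1034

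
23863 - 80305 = -56442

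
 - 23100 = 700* ( - 33)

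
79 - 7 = 72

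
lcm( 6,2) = 6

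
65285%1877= 1467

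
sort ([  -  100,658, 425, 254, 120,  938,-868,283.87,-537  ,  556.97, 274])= [ - 868, - 537, - 100, 120,  254,274,283.87,425,556.97, 658, 938] 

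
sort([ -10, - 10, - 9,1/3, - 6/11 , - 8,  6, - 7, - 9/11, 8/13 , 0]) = [ - 10,-10, -9, - 8,  -  7,-9/11, - 6/11, 0 , 1/3 , 8/13 , 6 ]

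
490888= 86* 5708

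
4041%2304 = 1737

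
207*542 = 112194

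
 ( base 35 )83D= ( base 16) 26be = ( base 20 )14fi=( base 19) 1890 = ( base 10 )9918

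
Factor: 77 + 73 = 2^1*3^1*5^2 = 150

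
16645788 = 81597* 204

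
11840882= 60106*197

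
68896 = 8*8612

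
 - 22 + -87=-109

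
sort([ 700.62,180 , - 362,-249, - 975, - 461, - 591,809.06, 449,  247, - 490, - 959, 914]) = [ - 975, - 959 , - 591,-490, - 461, - 362, - 249 , 180,247,449, 700.62, 809.06,  914] 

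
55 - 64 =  - 9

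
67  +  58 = 125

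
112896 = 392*288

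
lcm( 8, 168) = 168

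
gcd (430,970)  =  10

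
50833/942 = 53 + 907/942 = 53.96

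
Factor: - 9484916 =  - 2^2 * 7^1*338747^1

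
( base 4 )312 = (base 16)36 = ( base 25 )24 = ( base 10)54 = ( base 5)204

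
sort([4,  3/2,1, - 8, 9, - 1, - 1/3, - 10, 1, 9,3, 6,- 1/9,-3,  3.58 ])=[ - 10,- 8, -3,- 1,-1/3,-1/9 , 1,1, 3/2,  3 , 3.58 , 4, 6, 9,9]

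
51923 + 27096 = 79019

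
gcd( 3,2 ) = 1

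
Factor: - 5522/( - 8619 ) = 2^1*3^( - 1 )*11^1  *  13^(-2 )*17^(-1)*251^1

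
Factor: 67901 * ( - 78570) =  - 2^1 * 3^4*5^1 * 97^1 * 67901^1 =-5334981570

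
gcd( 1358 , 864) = 2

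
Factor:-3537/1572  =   - 2^(  -  2)*3^2=-9/4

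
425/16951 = 425/16951 = 0.03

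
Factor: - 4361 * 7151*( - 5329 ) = 166187588119 = 7^2*73^2*89^1*7151^1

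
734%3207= 734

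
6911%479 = 205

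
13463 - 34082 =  - 20619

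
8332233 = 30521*273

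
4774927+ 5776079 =10551006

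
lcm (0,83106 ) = 0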